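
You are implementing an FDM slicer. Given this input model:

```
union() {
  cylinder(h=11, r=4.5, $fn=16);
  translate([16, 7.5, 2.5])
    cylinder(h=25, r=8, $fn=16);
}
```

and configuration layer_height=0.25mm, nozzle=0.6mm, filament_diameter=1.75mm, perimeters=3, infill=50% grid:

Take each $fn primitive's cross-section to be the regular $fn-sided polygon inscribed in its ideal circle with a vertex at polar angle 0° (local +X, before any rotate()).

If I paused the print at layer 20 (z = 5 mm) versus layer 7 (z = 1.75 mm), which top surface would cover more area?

layer 20 (z = 5 mm)

Layer 20 (z = 5): the cylinder: section is a regular 16-gon, circumradius r=4.5 (area = (16/2)·4.500²·sin(360°/16) = 61.99 mm²); the r=8 cylinder at (16, 7.5) gives a regular 16-gon of circumradius 8 (constant along its height) (area = (16/2)·8.000²·sin(360°/16) = 195.93 mm²); Combining (union): the 2 present regions are separate (no shared area or edge), so areas and boundary lengths simply add and each stays a separate island — area = 257.93 mm². So its area = 257.93 mm². Layer 7 (z = 1.75): the cylinder: section is a regular 16-gon, circumradius r=4.5 (area = (16/2)·4.500²·sin(360°/16) = 61.99 mm²); the cylinder at (16, 7.5) is absent (z outside [2.5, 27.5]); Merging all regions: only the r=4.5 cylinder is present, so the union is just that shape — area = 61.99 mm². So its area = 61.99 mm². Layer 20 is larger (257.93 vs 61.99 mm²).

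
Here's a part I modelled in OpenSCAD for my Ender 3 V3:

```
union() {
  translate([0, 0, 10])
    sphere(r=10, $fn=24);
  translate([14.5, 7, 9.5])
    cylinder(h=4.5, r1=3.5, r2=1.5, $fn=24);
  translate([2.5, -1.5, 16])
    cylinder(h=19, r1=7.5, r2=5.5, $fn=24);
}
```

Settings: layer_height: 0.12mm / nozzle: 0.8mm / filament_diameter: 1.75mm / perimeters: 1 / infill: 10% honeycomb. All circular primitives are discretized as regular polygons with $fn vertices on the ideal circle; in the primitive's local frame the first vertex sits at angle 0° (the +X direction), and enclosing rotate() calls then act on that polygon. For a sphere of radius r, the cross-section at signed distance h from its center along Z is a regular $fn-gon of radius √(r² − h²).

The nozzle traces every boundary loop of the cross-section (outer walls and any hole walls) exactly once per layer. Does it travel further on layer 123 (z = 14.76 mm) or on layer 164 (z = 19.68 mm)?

Layer 123 (z = 14.76): the sphere: section is a regular 24-gon, circumradius = √(r²−h²) = √(10²−4.76²) = 8.794 (perimeter = 2·24·8.794·sin(180°/24) = 55.10 mm); the cone at (14.5, 7) does not reach this height (z outside [9.5, 14]); the cone at (2.5, -1.5) is not intersected at this z (z outside [16, 35]); Combining (union): only the r=10 sphere is present, so the union is just that shape — boundary = 55.10 mm. So its perimeter = 55.10 mm. Layer 164 (z = 19.68): the sphere: section is a regular 24-gon, circumradius = √(r²−h²) = √(10²−9.68²) = 2.510 (perimeter = 2·24·2.510·sin(180°/24) = 15.72 mm); the cone at (14.5, 7) does not reach this height (z outside [9.5, 14]); the cone at (2.5, -1.5): at t=0.194 of its height the radius interpolates to r₁+(r₂−r₁)t = 7.113, giving a regular 24-gon of that circumradius (perimeter = 2·24·7.113·sin(180°/24) = 44.56 mm); Combining (union): the r=10 sphere lies entirely inside the cone at (2.5, -1.5), so the union is just the cone at (2.5, -1.5) — boundary = 44.56 mm. So its perimeter = 44.56 mm. Layer 123 is larger (55.10 vs 44.56 mm).

layer 123 (z = 14.76 mm)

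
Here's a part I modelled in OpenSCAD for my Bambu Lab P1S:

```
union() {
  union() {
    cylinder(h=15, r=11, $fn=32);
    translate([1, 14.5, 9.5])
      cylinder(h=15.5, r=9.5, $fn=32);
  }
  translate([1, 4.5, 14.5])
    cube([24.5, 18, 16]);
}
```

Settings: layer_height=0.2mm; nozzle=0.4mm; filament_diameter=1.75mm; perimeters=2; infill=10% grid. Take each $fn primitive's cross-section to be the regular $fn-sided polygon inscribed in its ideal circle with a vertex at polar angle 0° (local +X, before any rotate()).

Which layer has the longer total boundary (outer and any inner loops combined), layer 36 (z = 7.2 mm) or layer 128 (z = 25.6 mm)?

Layer 36 (z = 7.2): the cylinder: section is a regular 32-gon, circumradius r=11 (perimeter = 2·32·11.000·sin(180°/32) = 69.00 mm); the cylinder at (1, 14.5) is absent (z outside [9.5, 25]); Taking the union: only the r=11 cylinder is present, so the union is just that shape — boundary = 69.00 mm; the cube at (1, 4.5) is absent (z outside [14.5, 30.5]); Taking the union: only the result so far is present, so the union is just that shape — boundary = 69.00 mm. So its perimeter = 69.00 mm. Layer 128 (z = 25.6): the cylinder is absent (z outside [0, 15]); the cylinder at (1, 14.5) does not reach this height (z outside [9.5, 25]); Taking the union: nothing is present at this height; the cube at (1, 4.5) (footprint 24.5×18) is included at this height (perimeter 85.00 mm); Merging all regions: only the 24.5×18 cube at (1, 4.5) is present, so the union is just that shape — boundary = 85.00 mm. So its perimeter = 85.00 mm. Layer 128 is larger (85.00 vs 69.00 mm).

layer 128 (z = 25.6 mm)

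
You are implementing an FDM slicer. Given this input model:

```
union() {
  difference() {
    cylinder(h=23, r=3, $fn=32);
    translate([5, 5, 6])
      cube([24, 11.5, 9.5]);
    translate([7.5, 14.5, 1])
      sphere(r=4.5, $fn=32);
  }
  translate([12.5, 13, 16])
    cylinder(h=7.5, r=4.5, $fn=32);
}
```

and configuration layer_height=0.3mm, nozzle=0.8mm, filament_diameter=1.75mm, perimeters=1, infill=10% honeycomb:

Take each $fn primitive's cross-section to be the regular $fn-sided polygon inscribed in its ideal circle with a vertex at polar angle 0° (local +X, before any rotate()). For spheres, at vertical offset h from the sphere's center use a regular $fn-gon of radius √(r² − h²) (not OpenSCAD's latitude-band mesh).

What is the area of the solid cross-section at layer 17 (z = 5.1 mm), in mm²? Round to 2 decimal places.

28.09 mm²

At z = 5.1 mm: the r=3 cylinder contributes a regular 32-gon of circumradius 3 (area = (32/2)·3.000²·sin(360°/32) = 28.09 mm²); the cube at (5, 5) does not reach this height (z outside [6, 15.5]); the r=4.5 sphere at (7.5, 14.5) slices to a regular 32-gon of circumradius 1.855 (√(r²−h²) with h=4.1 from center) (area = (32/2)·1.855²·sin(360°/32) = 10.74 mm²); Subtracting the remaining from the first: starting from the r=3 cylinder (28.09 mm²), the r=4.5 sphere at (7.5, 14.5) misses the remaining region (no effect) — area = 28.09 mm²; the cylinder at (12.5, 13) is absent (z outside [16, 23.5]); Merging all regions: only that combined region is present, so the union is just that shape — area = 28.09 mm². Overall, the cross-section is a single solid region. Net area = 28.09 mm².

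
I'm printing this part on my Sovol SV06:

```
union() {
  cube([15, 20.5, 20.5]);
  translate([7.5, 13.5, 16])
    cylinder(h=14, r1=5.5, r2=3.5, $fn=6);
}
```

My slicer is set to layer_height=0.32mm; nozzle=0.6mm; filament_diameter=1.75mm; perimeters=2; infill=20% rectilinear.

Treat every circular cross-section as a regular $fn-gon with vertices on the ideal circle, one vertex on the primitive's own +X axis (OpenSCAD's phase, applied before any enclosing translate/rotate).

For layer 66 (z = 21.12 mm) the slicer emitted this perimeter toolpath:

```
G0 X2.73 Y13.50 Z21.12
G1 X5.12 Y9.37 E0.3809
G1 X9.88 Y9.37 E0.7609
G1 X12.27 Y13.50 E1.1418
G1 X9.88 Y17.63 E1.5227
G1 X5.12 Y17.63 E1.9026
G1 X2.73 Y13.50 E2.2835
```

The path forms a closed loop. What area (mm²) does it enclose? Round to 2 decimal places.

Apply the shoelace formula to the sequence of (X, Y) vertices; enclosed area = 59.06 mm².

59.06 mm²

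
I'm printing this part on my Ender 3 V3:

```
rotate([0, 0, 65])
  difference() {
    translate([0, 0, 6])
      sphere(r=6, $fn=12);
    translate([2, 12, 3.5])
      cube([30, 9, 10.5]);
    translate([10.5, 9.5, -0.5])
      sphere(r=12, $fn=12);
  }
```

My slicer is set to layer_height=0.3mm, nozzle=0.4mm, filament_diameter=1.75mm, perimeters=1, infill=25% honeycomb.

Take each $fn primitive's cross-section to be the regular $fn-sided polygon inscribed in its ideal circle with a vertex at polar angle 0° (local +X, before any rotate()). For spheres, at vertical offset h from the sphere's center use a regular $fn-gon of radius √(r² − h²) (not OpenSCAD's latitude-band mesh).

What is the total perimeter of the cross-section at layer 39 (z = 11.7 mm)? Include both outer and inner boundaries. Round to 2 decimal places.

At z = 11.7 mm: the r=6 sphere contributes a regular 12-gon of circumradius √(6²−5.7²) = 1.873 (perimeter = 2·12·1.873·sin(180°/12) = 11.64 mm); the 30×9 cube at (2, 12) contributes its full rectangle (perimeter 78.00 mm); the sphere at (10.5, 9.5) is not intersected at this z (|z−center|=12.200 > r=12); Taking the first minus the rest: starting from the r=6 sphere, the 30×9 cube at (2, 12) misses the remaining region (no effect) — boundary = 11.64 mm; (whole slice rotated 65° about Z — lengths, areas and connectivity unchanged). Overall, the cross-section is a single solid region. Total boundary length (outer) = 11.64 mm.

11.64 mm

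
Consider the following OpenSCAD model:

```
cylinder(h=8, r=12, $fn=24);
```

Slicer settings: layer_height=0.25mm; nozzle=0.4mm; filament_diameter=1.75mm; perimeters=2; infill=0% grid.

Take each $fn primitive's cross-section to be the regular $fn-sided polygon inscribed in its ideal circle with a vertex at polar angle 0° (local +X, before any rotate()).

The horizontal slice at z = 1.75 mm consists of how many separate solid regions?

At z = 1.75 mm: the r=12 cylinder contributes a regular 24-gon of circumradius 12. The result has 1 disconnected region.

1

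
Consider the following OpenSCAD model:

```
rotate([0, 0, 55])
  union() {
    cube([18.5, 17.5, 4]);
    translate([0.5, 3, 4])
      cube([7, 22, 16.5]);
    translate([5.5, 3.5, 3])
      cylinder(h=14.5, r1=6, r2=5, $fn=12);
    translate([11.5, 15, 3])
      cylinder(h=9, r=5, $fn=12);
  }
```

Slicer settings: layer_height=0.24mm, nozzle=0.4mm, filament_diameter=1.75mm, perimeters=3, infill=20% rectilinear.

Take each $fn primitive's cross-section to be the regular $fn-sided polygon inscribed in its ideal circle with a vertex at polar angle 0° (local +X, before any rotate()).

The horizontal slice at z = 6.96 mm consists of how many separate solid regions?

At z = 6.96 mm: the cube is not intersected at this z (z outside [0, 4]); the cube at (0.5, 3) (footprint 7×22) is included at this height; the cone at (5.5, 3.5): at t=0.273 of its height the radius interpolates to r₁+(r₂−r₁)t = 5.727, giving a regular 12-gon of that circumradius; the r=5 cylinder at (11.5, 15) gives a regular 12-gon of circumradius 5 (constant along its height); Taking the union: the regions partially overlap (shared area 41.46 mm²), so overlapping operands fuse into one piece — 1 connected region; (whole slice rotated 55° about Z — lengths, areas and connectivity unchanged). The result has 1 disconnected region.

1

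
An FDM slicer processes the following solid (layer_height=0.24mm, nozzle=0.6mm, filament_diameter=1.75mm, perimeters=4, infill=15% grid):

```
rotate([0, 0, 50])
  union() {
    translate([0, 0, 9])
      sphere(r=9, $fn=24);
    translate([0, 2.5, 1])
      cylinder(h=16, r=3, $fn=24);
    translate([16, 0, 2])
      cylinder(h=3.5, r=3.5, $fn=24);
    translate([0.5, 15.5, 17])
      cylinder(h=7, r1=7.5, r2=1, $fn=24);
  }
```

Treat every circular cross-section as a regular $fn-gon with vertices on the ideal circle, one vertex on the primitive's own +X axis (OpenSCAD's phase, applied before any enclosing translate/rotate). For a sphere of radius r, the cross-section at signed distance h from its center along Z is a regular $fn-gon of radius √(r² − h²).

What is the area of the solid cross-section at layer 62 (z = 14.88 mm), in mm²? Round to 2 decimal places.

At z = 14.88 mm: the r=9 sphere contributes a regular 24-gon of circumradius √(9²−5.88²) = 6.814 (area = (24/2)·6.814²·sin(360°/24) = 144.19 mm²); the r=3 cylinder at (0, 2.5) gives a regular 24-gon of circumradius 3 (constant along its height) (area = (24/2)·3.000²·sin(360°/24) = 27.95 mm²); the cylinder at (16, 0) is absent (z outside [2, 5.5]); the cone at (0.5, 15.5) is not intersected at this z (z outside [17, 24]); Merging all regions: the r=3 cylinder at (0, 2.5) lies entirely inside the r=9 sphere, so the union is just the r=9 sphere — area = 144.19 mm²; (rotated 50° about Z; rotation is an isometry so areas/perimeters/island counts are preserved). Overall, the cross-section is a single solid region. Net area = 144.19 mm².

144.19 mm²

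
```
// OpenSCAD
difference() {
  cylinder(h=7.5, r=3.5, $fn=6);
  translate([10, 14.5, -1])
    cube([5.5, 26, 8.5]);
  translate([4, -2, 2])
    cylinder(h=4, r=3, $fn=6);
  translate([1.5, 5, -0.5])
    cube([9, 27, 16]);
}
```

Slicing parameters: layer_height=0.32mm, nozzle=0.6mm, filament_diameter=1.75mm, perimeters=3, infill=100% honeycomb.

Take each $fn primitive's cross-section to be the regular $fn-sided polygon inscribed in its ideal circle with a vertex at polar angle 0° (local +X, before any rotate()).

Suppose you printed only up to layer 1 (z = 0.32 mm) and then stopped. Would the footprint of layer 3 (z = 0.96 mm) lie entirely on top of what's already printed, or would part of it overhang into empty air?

Compare the two slices. At z = 0.32: the r=3.5 cylinder gives a regular 6-gon of circumradius 3.5 (constant along its height) (area = (6/2)·3.500²·sin(360°/6) = 31.83 mm²); the cube at (10, 14.5) (footprint 5.5×26) is included at this height (area 143.00 mm²); the cylinder at (4, -2) is not intersected at this z (z outside [2, 6]); the 9×27 cube at (1.5, 5) contributes its full rectangle (area 243.00 mm²); Subtracting the remaining from the first: starting from the r=3.5 cylinder (31.83 mm²), the 5.5×26 cube at (10, 14.5) misses the remaining region (no effect); the 9×27 cube at (1.5, 5) misses the remaining region (no effect) — area = 31.83 mm². At z = 0.96: the r=3.5 cylinder contributes a regular 6-gon of circumradius 3.5 (area = (6/2)·3.500²·sin(360°/6) = 31.83 mm²); the 5.5×26 cube at (10, 14.5) contributes its full rectangle (area 143.00 mm²); the cylinder at (4, -2) does not reach this height (z outside [2, 6]); the cube at (1.5, 5) is present — its section is the full 9×27 rectangle (area 243.00 mm²); After the difference (first − rest): starting from the r=3.5 cylinder (31.83 mm²), the 5.5×26 cube at (10, 14.5) misses the remaining region (no effect); the 9×27 cube at (1.5, 5) misses the remaining region (no effect) — area = 31.83 mm². Checking containment: the cross-section at z = 0.96 is a subset of the cross-section at z = 0.32.

entirely on top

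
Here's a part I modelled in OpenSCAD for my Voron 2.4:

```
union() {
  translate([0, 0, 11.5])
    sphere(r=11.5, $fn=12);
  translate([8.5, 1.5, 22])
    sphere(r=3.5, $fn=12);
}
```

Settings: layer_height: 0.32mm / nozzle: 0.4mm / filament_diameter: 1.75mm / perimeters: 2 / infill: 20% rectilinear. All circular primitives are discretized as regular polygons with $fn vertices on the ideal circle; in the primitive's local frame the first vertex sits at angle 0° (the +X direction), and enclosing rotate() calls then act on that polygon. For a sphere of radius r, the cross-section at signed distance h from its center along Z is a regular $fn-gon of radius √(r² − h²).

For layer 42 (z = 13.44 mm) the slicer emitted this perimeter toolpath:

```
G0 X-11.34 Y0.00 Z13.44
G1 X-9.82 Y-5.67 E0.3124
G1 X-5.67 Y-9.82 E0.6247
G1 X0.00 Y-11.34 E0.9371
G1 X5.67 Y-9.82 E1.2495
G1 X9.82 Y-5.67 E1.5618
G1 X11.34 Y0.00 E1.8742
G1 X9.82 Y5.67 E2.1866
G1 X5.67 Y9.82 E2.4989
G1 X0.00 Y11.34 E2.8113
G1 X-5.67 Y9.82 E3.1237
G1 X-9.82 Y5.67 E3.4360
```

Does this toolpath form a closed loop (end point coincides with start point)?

Start point (G0): (-11.34, 0.00). End point (last G1): the path does not return to the start — open.

no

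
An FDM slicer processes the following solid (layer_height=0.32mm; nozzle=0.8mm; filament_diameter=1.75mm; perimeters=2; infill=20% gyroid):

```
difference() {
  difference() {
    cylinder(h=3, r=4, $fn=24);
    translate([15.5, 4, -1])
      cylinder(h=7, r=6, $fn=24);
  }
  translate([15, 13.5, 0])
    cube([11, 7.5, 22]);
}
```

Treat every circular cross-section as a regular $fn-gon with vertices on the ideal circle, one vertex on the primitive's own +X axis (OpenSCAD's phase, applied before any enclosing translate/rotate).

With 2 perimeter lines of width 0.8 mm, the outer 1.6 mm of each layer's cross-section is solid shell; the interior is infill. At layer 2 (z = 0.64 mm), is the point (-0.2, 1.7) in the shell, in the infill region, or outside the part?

infill

At z = 0.64 mm: the r=4 cylinder contributes a regular 24-gon of circumradius 4; the r=6 cylinder at (15.5, 4) contributes a regular 24-gon of circumradius 6; Taking the first minus the rest: starting from the r=4 cylinder, the r=6 cylinder at (15.5, 4) misses the remaining region (no effect) — 1 connected region; the cube at (15, 13.5) is present — its section is the full 11×7.5 rectangle; After the difference (first − rest): starting from that combined region, the 11×7.5 cube at (15, 13.5) misses the remaining region (no effect) — 1 connected region. Overall, the cross-section is a single solid region. The nearest boundary edge runs (-1.04, 3.86)→(0.00, 4.00); distance from the point to it = 2.25 mm. The point is inside the cross-section and 2.25 mm from the nearest boundary — more than the 1.6 mm shell width (2 × 0.8), so it's in the infill interior.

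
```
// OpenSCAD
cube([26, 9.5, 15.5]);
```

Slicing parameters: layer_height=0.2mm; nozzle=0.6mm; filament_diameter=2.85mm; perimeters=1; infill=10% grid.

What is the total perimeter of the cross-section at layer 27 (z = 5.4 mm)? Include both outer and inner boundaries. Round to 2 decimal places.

At z = 5.4 mm: the cube is present — its section is the full 26×9.5 rectangle (perimeter 71.00 mm). Overall, the cross-section is a single solid region. Total boundary length (outer) = 71.00 mm.

71.00 mm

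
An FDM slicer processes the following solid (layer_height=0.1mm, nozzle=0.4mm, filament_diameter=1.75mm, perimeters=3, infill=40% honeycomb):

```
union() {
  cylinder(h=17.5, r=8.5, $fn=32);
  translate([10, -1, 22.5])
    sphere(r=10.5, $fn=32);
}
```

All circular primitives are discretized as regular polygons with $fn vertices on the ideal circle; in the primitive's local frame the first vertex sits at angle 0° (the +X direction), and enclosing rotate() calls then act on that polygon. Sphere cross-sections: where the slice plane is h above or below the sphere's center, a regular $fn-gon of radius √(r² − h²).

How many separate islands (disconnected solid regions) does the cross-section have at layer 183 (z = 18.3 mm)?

1

At z = 18.3 mm: the cylinder is not intersected at this z (z outside [0, 17.5]); the r=10.5 sphere at (10, -1) slices to a regular 32-gon of circumradius 9.623 (√(r²−h²) with h=4.2 from center); Taking the union: only the r=10.5 sphere at (10, -1) is present, so the union is just that shape — 1 connected region. Overall, the cross-section is a single solid region. Island count = 1.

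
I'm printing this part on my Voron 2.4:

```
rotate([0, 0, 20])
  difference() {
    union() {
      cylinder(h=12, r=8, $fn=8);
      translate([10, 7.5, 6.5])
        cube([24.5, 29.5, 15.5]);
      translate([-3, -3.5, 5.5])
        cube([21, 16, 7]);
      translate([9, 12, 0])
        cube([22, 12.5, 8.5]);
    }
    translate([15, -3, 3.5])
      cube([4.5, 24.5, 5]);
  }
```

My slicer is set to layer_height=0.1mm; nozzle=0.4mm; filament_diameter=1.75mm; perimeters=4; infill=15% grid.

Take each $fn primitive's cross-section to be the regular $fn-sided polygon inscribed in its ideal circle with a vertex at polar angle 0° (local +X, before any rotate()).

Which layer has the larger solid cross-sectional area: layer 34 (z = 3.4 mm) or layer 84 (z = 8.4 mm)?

layer 84 (z = 8.4 mm)

Layer 34 (z = 3.4): the cylinder: section is a regular 8-gon, circumradius r=8 (area = (8/2)·8.000²·sin(360°/8) = 181.02 mm²); the cube at (10, 7.5) is absent (z outside [6.5, 22]); the cube at (-3, -3.5) is absent (z outside [5.5, 12.5]); the 22×12.5 cube at (9, 12) contributes its full rectangle (area 275.00 mm²); Taking the union: the 2 present regions are separate (no shared area or edge), so areas and boundary lengths simply add and each stays a separate island — area = 456.02 mm²; the cube at (15, -3) is not intersected at this z (z outside [3.5, 8.5]); Taking the first minus the rest: none of the subtracted shapes is present at this height, so the result so far is unchanged — area = 456.02 mm²; (rotated 20° about Z; rotation is an isometry so areas/perimeters/island counts are preserved). So its area = 456.02 mm². Layer 84 (z = 8.4): the cylinder: section is a regular 8-gon, circumradius r=8 (area = (8/2)·8.000²·sin(360°/8) = 181.02 mm²); the cube at (10, 7.5) is present — its section is the full 24.5×29.5 rectangle (area 722.75 mm²); the cube at (-3, -3.5) is present — its section is the full 21×16 rectangle (area 336.00 mm²); the 22×12.5 cube at (9, 12) contributes its full rectangle (area 275.00 mm²); Combining (union): the regions partially overlap — summed areas 1514.77 mm² minus the doubly-counted overlap 406.35 mm² gives 1108.42 mm² — area = 1108.42 mm²; the 4.5×24.5 cube at (15, -3) contributes its full rectangle (area 110.25 mm²); After the difference (first − rest): starting from that combined region (1108.42 mm²), the 4.5×24.5 cube at (15, -3) partially overlaps it — only the 94.50 mm² overlap (of its 110.25 mm²) is removed, clipping the outline — area = 1013.92 mm²; (rotated 20° about Z; rotation is an isometry so areas/perimeters/island counts are preserved). So its area = 1013.92 mm². Layer 84 is larger (1013.92 vs 456.02 mm²).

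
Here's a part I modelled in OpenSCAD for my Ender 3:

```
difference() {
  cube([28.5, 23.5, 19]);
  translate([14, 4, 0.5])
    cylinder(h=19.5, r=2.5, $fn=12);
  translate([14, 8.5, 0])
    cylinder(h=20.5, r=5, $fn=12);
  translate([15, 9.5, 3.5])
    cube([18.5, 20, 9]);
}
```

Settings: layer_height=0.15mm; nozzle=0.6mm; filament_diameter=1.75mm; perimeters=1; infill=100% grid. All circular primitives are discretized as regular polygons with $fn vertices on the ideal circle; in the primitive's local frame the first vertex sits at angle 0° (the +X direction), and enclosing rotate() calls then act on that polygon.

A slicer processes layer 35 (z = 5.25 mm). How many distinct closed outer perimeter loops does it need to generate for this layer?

1

At z = 5.25 mm: the 28.5×23.5 cube contributes its full rectangle; the cylinder at (14, 4): section is a regular 12-gon, circumradius r=2.5; the r=5 cylinder at (14, 8.5) contributes a regular 12-gon of circumradius 5; the cube at (15, 9.5) is present — its section is the full 18.5×20 rectangle; Subtracting the remaining from the first: starting from the 28.5×23.5 cube, the r=2.5 cylinder at (14, 4) lies wholly inside it (removes its full 18.75 mm² and its 15.53 mm outline becomes a hole wall); the r=5 cylinder at (14, 8.5) partially overlaps it — only the 64.79 mm² overlap (of its 75.00 mm²) is removed, clipping the outline; the 18.5×20 cube at (15, 9.5) partially overlaps it — only the 178.98 mm² overlap (of its 370.00 mm²) is removed, clipping the outline — 1 connected region. The result has 1 disconnected region.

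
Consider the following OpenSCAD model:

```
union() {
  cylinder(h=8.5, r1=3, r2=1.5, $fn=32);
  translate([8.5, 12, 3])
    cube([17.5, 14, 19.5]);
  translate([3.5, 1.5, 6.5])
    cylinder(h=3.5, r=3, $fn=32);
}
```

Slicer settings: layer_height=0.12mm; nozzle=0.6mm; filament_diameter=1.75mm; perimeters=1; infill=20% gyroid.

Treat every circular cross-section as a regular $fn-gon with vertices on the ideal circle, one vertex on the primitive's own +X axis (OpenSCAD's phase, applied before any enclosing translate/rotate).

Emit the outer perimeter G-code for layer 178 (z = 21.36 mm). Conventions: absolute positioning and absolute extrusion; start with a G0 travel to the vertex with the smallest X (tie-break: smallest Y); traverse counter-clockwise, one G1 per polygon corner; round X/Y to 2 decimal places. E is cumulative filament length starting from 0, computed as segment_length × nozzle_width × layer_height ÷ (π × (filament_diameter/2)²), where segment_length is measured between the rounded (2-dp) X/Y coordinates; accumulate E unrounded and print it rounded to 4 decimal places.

G0 X8.50 Y12.00 Z21.36
G1 X26.00 Y12.00 E0.5238
G1 X26.00 Y26.00 E0.9429
G1 X8.50 Y26.00 E1.4668
G1 X8.50 Y12.00 E1.8858

At z = 21.36 mm: the cone is absent (z outside [0, 8.5]); the 17.5×14 cube at (8.5, 12) contributes its full rectangle; the cylinder at (3.5, 1.5) is absent (z outside [6.5, 10]); Combining (union): only the 17.5×14 cube at (8.5, 12) is present, so the union is just that shape — 1 connected region. The outline is a single polygon with 4 vertices. Extrusion per mm of travel: 0.6 × 0.12 / (π × 0.875²) = 0.029934. Accumulating E over each segment gives final E = 1.8858.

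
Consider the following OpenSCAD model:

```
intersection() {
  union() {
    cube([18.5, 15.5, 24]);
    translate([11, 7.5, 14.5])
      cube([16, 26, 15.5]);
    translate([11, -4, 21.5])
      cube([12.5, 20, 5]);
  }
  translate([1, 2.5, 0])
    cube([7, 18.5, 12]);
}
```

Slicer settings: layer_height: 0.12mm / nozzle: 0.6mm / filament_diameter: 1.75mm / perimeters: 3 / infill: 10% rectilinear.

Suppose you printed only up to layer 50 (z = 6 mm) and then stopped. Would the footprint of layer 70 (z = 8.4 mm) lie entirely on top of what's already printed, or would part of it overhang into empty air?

entirely on top

Compare the two slices. At z = 6: the cube is present — its section is the full 18.5×15.5 rectangle (area 286.75 mm²); the cube at (11, 7.5) does not reach this height (z outside [14.5, 30]); the cube at (11, -4) is not intersected at this z (z outside [21.5, 26.5]); Taking the union: only the 18.5×15.5 cube is present, so the union is just that shape — area = 286.75 mm²; the cube at (1, 2.5) (footprint 7×18.5) is included at this height (area 129.50 mm²); Taking the intersection: the 7×18.5 cube at (1, 2.5) partially overlaps that combined region; clipping to the common part keeps 91.00 mm² — area = 91.00 mm². At z = 8.4: the cube (footprint 18.5×15.5) is included at this height (area 286.75 mm²); the cube at (11, 7.5) does not reach this height (z outside [14.5, 30]); the cube at (11, -4) does not reach this height (z outside [21.5, 26.5]); Merging all regions: only the 18.5×15.5 cube is present, so the union is just that shape — area = 286.75 mm²; the cube at (1, 2.5) (footprint 7×18.5) is included at this height (area 129.50 mm²); After intersecting: the 7×18.5 cube at (1, 2.5) partially overlaps the result so far; clipping to the common part keeps 91.00 mm² — area = 91.00 mm². Checking containment: the cross-section at z = 8.4 is a subset of the cross-section at z = 6.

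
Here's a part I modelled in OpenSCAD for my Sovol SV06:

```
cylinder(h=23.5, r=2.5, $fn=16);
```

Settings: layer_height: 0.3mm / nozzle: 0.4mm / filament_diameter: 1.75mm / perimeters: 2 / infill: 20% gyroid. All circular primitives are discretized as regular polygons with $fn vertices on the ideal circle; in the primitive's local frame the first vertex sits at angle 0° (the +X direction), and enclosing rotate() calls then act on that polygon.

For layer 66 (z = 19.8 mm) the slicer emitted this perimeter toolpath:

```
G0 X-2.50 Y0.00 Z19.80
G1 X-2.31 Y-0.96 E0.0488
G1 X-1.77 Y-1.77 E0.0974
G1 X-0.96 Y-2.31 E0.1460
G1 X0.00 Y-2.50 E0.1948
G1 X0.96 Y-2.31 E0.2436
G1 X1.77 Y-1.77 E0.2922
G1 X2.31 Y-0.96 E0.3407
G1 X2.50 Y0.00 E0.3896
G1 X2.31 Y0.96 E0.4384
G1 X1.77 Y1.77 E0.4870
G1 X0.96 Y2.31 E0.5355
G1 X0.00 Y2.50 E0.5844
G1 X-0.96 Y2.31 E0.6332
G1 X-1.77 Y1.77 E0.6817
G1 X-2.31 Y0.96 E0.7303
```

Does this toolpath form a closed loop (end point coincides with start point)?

Start point (G0): (-2.50, 0.00). End point (last G1): the path does not return to the start — open.

no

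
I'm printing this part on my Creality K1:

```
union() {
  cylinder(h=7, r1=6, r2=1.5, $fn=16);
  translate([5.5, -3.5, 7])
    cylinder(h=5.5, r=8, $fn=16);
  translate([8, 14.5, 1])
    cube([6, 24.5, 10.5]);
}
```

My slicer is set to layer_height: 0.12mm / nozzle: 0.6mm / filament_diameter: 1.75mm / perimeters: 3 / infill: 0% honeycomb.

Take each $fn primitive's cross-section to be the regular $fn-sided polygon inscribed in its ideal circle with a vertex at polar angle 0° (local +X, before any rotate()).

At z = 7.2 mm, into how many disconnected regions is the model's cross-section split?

At z = 7.2 mm: the cone does not reach this height (z outside [0, 7]); the r=8 cylinder at (5.5, -3.5) contributes a regular 16-gon of circumradius 8; the 6×24.5 cube at (8, 14.5) contributes its full rectangle; Taking the union: the 2 present regions are separate (no shared area or edge), so areas and boundary lengths simply add and each stays a separate island — 2 connected regions. The result has 2 disconnected regions.

2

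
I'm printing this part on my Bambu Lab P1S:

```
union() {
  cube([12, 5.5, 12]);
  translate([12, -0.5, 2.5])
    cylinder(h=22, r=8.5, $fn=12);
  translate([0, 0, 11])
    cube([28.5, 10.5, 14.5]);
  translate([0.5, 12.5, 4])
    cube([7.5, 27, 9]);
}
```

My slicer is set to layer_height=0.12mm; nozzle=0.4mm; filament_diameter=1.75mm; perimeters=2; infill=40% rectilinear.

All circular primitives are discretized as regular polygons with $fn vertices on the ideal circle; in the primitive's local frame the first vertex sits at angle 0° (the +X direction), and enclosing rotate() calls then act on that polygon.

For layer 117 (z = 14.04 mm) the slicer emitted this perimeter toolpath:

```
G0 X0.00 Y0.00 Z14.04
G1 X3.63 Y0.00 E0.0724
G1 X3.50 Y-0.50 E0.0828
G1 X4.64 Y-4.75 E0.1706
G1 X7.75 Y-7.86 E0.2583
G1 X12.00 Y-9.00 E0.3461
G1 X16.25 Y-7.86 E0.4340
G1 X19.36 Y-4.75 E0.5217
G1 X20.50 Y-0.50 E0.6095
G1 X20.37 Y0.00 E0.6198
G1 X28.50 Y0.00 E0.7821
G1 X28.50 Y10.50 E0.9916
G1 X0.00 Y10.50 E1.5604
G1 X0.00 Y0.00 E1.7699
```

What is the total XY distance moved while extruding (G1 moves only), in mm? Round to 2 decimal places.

Sum the Euclidean lengths of each G1 segment: total = 88.69 mm.

88.69 mm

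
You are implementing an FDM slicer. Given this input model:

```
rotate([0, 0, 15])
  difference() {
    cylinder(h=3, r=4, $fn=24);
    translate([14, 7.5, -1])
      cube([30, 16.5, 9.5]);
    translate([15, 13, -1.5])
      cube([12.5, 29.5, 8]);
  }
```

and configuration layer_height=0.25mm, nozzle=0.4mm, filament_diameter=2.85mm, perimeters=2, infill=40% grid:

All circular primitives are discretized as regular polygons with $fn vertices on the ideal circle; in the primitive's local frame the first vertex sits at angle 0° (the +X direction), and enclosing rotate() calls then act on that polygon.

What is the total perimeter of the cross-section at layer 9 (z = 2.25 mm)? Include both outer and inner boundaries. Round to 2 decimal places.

At z = 2.25 mm: the r=4 cylinder contributes a regular 24-gon of circumradius 4 (perimeter = 2·24·4.000·sin(180°/24) = 25.06 mm); the 30×16.5 cube at (14, 7.5) contributes its full rectangle (perimeter 93.00 mm); the cube at (15, 13) (footprint 12.5×29.5) is included at this height (perimeter 84.00 mm); Subtracting the remaining from the first: starting from the r=4 cylinder, the 30×16.5 cube at (14, 7.5) misses the remaining region (no effect); the 12.5×29.5 cube at (15, 13) misses the remaining region (no effect) — boundary = 25.06 mm; (whole slice rotated 15° about Z — lengths, areas and connectivity unchanged). Overall, the cross-section is a single solid region. Total boundary length (outer) = 25.06 mm.

25.06 mm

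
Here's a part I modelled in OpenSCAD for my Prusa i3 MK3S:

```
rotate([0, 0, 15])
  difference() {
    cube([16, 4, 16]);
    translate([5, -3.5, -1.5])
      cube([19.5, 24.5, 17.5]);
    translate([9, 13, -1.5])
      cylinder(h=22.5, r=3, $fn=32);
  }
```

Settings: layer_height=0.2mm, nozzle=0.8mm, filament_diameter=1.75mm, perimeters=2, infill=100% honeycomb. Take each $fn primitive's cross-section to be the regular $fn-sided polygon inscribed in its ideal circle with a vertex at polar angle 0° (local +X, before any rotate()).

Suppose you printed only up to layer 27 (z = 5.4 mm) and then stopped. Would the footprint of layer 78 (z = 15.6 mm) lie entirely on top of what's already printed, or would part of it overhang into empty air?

entirely on top

Compare the two slices. At z = 5.4: the 16×4 cube contributes its full rectangle (area 64.00 mm²); the cube at (5, -3.5) (footprint 19.5×24.5) is included at this height (area 477.75 mm²); the cylinder at (9, 13): section is a regular 32-gon, circumradius r=3 (area = (32/2)·3.000²·sin(360°/32) = 28.09 mm²); Taking the first minus the rest: starting from the 16×4 cube (64.00 mm²), the 19.5×24.5 cube at (5, -3.5) partially overlaps it — only the 44.00 mm² overlap (of its 477.75 mm²) is removed, clipping the outline; the r=3 cylinder at (9, 13) misses the remaining region (no effect) — area = 20.00 mm²; (rotated 15° about Z; rotation is an isometry so areas/perimeters/island counts are preserved). At z = 15.6: the cube (footprint 16×4) is included at this height (area 64.00 mm²); the cube at (5, -3.5) (footprint 19.5×24.5) is included at this height (area 477.75 mm²); the r=3 cylinder at (9, 13) contributes a regular 32-gon of circumradius 3 (area = (32/2)·3.000²·sin(360°/32) = 28.09 mm²); After the difference (first − rest): starting from the 16×4 cube (64.00 mm²), the 19.5×24.5 cube at (5, -3.5) partially overlaps it — only the 44.00 mm² overlap (of its 477.75 mm²) is removed, clipping the outline; the r=3 cylinder at (9, 13) misses the remaining region (no effect) — area = 20.00 mm²; (whole slice rotated 15° about Z — lengths, areas and connectivity unchanged). Checking containment: the cross-section at z = 15.6 is a subset of the cross-section at z = 5.4.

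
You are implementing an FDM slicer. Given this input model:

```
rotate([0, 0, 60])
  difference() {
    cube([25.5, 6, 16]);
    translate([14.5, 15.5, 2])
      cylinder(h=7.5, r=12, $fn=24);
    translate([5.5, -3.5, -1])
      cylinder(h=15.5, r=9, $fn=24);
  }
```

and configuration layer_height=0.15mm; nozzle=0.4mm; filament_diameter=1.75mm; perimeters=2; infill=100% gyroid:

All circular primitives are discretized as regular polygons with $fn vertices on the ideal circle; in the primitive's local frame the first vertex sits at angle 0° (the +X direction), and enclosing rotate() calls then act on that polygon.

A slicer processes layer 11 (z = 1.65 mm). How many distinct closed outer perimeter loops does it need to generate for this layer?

1

At z = 1.65 mm: the cube is present — its section is the full 25.5×6 rectangle; the cylinder at (14.5, 15.5) is not intersected at this z (z outside [2, 9.5]); the r=9 cylinder at (5.5, -3.5) contributes a regular 24-gon of circumradius 9; Subtracting the remaining from the first: starting from the 25.5×6 cube, the r=9 cylinder at (5.5, -3.5) partially overlaps it — only the 59.05 mm² overlap (of its 251.57 mm²) is removed, clipping the outline — 1 connected region; (rotated 60° about Z; rotation is an isometry so areas/perimeters/island counts are preserved). The result has 1 disconnected region.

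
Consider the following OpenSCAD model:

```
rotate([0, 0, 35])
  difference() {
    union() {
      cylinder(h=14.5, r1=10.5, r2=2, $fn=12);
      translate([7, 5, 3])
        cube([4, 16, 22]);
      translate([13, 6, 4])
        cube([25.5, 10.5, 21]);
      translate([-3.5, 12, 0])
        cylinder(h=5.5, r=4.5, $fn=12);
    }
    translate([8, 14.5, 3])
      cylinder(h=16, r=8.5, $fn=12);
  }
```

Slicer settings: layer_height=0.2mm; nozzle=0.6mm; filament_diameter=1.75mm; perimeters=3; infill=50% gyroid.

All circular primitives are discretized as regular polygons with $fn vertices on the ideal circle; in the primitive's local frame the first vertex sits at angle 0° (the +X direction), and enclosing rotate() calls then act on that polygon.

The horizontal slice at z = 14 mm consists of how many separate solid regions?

3

At z = 14 mm: the cone: at t=0.966 of its height the radius interpolates to r₁+(r₂−r₁)t = 2.293, giving a regular 12-gon of that circumradius; the 4×16 cube at (7, 5) contributes its full rectangle; the cube at (13, 6) is present — its section is the full 25.5×10.5 rectangle; the cylinder at (-3.5, 12) is not intersected at this z (z outside [0, 5.5]); Taking the union: the 3 present regions are separate (no shared area or edge), so areas and boundary lengths simply add and each stays a separate island — 3 connected regions; the cylinder at (8, 14.5): section is a regular 12-gon, circumradius r=8.5; After the difference (first − rest): starting from the result so far, the r=8.5 cylinder at (8, 14.5) partially overlaps it — only the 80.37 mm² overlap (of its 216.75 mm²) is removed, clipping the outline — 3 connected regions; (rotated 35° about Z; rotation is an isometry so areas/perimeters/island counts are preserved). The result has 3 disconnected regions.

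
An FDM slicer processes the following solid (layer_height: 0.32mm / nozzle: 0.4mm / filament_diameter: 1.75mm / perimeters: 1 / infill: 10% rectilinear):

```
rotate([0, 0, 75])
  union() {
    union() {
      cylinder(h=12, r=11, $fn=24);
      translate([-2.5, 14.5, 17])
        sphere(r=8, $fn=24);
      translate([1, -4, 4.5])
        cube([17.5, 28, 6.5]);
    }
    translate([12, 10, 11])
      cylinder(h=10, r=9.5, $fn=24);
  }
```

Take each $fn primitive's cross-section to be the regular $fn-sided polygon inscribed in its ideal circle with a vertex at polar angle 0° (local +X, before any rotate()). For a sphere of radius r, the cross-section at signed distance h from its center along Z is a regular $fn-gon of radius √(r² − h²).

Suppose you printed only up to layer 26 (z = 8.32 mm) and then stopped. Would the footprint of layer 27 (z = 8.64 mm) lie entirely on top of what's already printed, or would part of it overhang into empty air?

Compare the two slices. At z = 8.32: the r=11 cylinder gives a regular 24-gon of circumradius 11 (constant along its height) (area = (24/2)·11.000²·sin(360°/24) = 375.81 mm²); the sphere at (-2.5, 14.5) is absent (|z−center|=8.680 > r=8); the cube at (1, -4) (footprint 17.5×28) is included at this height (area 490.00 mm²); Merging all regions: the regions partially overlap — summed areas 865.81 mm² minus the doubly-counted overlap 121.78 mm² gives 744.03 mm² — area = 744.03 mm²; the cylinder at (12, 10) is not intersected at this z (z outside [11, 21]); Taking the union: only the result so far is present, so the union is just that shape — area = 744.03 mm²; (rotated 75° about Z; rotation is an isometry so areas/perimeters/island counts are preserved). At z = 8.64: the cylinder: section is a regular 24-gon, circumradius r=11 (area = (24/2)·11.000²·sin(360°/24) = 375.81 mm²); the sphere at (-2.5, 14.5) is not intersected at this z (|z−center|=8.360 > r=8); the cube at (1, -4) is present — its section is the full 17.5×28 rectangle (area 490.00 mm²); Combining (union): the regions partially overlap — summed areas 865.81 mm² minus the doubly-counted overlap 121.78 mm² gives 744.03 mm² — area = 744.03 mm²; the cylinder at (12, 10) is not intersected at this z (z outside [11, 21]); Merging all regions: only the result so far is present, so the union is just that shape — area = 744.03 mm²; (rotated 75° about Z; rotation is an isometry so areas/perimeters/island counts are preserved). Checking containment: the cross-section at z = 8.64 is a subset of the cross-section at z = 8.32.

entirely on top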